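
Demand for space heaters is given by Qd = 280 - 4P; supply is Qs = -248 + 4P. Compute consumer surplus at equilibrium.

Equilibrium: 280 - 4P = -248 + 4P gives P* = 66, Q* = 16.
Demand choke price (Qd = 0): P = 70.
CS = ½(70 − 66)(16) = 32.

Consumer surplus = 32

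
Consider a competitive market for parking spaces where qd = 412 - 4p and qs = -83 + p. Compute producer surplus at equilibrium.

Equilibrium: 412 - 4p = -83 + p gives p* = 99, q* = 16.
Supply starts at p = 83 (where qs = 0).
PS = ½(99 − 83)(16) = 128.

Producer surplus = 128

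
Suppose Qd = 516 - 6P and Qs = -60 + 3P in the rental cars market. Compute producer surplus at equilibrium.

Producer surplus = 2904

Equilibrium: 516 - 6P = -60 + 3P gives P* = 64, Q* = 132.
Supply starts at P = 20 (where Qs = 0).
PS = ½(64 − 20)(132) = 2904.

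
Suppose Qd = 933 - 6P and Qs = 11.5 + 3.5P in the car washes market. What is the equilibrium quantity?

Q* = 351

Set Qd = Qs: 933 - 6P = 11.5 + 3.5P.
921.5 = 9.5P, so P* = 97.
Q* = 933 − 6(97) = 351.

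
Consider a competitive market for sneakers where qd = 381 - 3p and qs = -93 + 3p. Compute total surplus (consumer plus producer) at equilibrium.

Total surplus = 6912

Equilibrium: 381 - 3p = -93 + 3p gives p* = 79, q* = 144.
Demand choke price: p = 127; supply starts at p = 31.
CS = ½(127 − 79)(144) = 3456; PS = ½(79 − 31)(144) = 3456.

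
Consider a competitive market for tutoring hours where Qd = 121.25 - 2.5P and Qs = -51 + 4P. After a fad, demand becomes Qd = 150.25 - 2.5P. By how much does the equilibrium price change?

ΔP = 58/13

Original equilibrium: P* = 26.5, Q* = 55.
New equilibrium: 150.25 - 2.5P = -51 + 4P, so 201.25 = 6.5P and P' = 805/26; Q' = 150.25 − 2.5(805/26) = 947/13.
Change in price: 805/26 − 26.5 = 58/13.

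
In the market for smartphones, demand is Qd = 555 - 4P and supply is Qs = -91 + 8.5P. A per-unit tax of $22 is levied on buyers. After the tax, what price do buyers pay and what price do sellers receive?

Pre-tax equilibrium: P* = 51.68, Q* = 348.28.
Tax on buyers shifts demand to Qd = 555 − 4(P + 22) = 467 - 4P.
467 - 4P = -91 + 8.5P gives seller price Ps = 44.64; buyers pay Pb = 44.64 + 22 = 66.64.
New quantity: Q = 555 − 4(66.64) = 288.44.

Buyers pay $66.64, sellers receive $44.64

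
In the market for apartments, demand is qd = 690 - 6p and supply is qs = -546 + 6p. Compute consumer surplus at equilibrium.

Equilibrium: 690 - 6p = -546 + 6p gives p* = 103, q* = 72.
Demand choke price (qd = 0): p = 115.
CS = ½(115 − 103)(72) = 432.

Consumer surplus = 432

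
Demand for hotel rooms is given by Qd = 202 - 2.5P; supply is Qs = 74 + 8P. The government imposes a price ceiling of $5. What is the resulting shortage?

Shortage = 75.5

Equilibrium price would be P* = 256/21, so the ceiling at 5 binds.
At P = 5: Qd = 202 − 2.5(5) = 189.5, Qs = 74 + 8(5) = 114.
Shortage = 189.5 − 114 = 75.5.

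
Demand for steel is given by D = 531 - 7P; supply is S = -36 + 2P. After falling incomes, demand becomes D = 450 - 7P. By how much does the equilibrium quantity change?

ΔQ = -18

Original equilibrium: P* = 63, Q* = 90.
New equilibrium: 450 - 7P = -36 + 2P, so 486 = 9P and P' = 54; Q' = 450 − 7(54) = 72.
Change in quantity: 72 − 90 = -18.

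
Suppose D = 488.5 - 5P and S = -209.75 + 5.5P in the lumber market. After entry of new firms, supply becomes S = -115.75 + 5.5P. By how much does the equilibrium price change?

Original equilibrium: P* = 66.5, Q* = 156.
New equilibrium: 488.5 - 5P = -115.75 + 5.5P, so 604.25 = 10.5P and P' = 2417/42; Q' = 488.5 − 5(2417/42) = 4216/21.
Change in price: 2417/42 − 66.5 = -188/21.

ΔP = -188/21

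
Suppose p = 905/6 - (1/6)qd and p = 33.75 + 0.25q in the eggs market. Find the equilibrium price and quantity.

Set the two price expressions equal: 905/6 - (1/6)q = 33.75 + 0.25q.
1405/12 = (5/12)q, so q* = 281.
p* = 905/6 − (1/6)(281) = 104.

p* = 104, q* = 281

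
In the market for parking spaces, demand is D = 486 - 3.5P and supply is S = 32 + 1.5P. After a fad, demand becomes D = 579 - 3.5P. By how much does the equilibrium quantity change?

Original equilibrium: P* = 90.8, Q* = 168.2.
New equilibrium: 579 - 3.5P = 32 + 1.5P, so 547 = 5P and P' = 109.4; Q' = 579 − 3.5(109.4) = 196.1.
Change in quantity: 196.1 − 168.2 = 27.9.

ΔQ = 27.9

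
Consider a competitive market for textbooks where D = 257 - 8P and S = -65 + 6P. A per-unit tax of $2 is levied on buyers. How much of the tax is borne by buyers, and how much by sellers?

Buyers bear 6/7, sellers bear 8/7

Pre-tax equilibrium: P* = 23, Q* = 73.
Tax on buyers shifts demand to D = 257 − 8(P + 2) = 241 - 8P.
241 - 8P = -65 + 6P gives seller price Ps = 153/7; buyers pay Pb = 153/7 + 2 = 167/7.
New quantity: Q = 257 − 8(167/7) = 463/7.
Buyer burden = 167/7 − 23 = 6/7; seller burden = 23 − 153/7 = 8/7.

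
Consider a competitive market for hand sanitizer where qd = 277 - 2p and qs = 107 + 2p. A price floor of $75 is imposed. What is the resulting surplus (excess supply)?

Surplus = 130

Equilibrium price would be p* = 42.5, so the floor at 75 binds.
At p = 75: qd = 127, qs = 257.
Surplus = 257 − 127 = 130.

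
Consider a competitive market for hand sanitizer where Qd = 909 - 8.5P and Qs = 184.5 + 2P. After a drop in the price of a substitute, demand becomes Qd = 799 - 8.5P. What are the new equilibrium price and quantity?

Original equilibrium: P* = 69, Q* = 322.5.
New equilibrium: 799 - 8.5P = 184.5 + 2P, so 614.5 = 10.5P and P' = 1229/21; Q' = 799 − 8.5(1229/21) = 12665/42.

P' = 1229/21, Q' = 12665/42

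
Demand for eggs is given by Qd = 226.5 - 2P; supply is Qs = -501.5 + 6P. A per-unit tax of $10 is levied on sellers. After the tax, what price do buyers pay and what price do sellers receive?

Pre-tax equilibrium: P* = 91, Q* = 44.5.
Tax on sellers shifts supply to Qs = -501.5 + 6(P − 10) = -561.5 + 6P.
226.5 - 2P = -561.5 + 6P gives buyer price Pb = 98.5; sellers receive Ps = 98.5 − 10 = 88.5.
New quantity: Q = 226.5 − 2(98.5) = 29.5.

Buyers pay $98.5, sellers receive $88.5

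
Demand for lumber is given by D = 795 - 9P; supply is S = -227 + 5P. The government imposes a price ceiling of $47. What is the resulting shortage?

Equilibrium price would be P* = 73, so the ceiling at 47 binds.
At P = 47: D = 795 − 9(47) = 372, S = -227 + 5(47) = 8.
Shortage = 372 − 8 = 364.

Shortage = 364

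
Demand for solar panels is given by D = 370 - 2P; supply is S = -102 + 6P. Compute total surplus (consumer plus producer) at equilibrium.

Equilibrium: 370 - 2P = -102 + 6P gives P* = 59, Q* = 252.
Demand choke price: P = 185; supply starts at P = 17.
CS = ½(185 − 59)(252) = 15876; PS = ½(59 − 17)(252) = 5292.

Total surplus = 21168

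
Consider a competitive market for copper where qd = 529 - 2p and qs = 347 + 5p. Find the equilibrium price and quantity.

Set qd = qs: 529 - 2p = 347 + 5p.
182 = 7p, so p* = 26.
q* = 529 − 2(26) = 477.

p* = 26, q* = 477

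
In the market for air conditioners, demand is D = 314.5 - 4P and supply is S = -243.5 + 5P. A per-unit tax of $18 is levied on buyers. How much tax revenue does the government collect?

Pre-tax equilibrium: P* = 62, Q* = 66.5.
Tax on buyers shifts demand to D = 314.5 − 4(P + 18) = 242.5 - 4P.
242.5 - 4P = -243.5 + 5P gives seller price Ps = 54; buyers pay Pb = 54 + 18 = 72.
New quantity: Q = 314.5 − 4(72) = 26.5.
Revenue = 18 × 26.5 = 477.

Tax revenue = 477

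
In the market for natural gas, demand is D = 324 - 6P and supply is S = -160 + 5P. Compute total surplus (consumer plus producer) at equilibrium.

Total surplus = 660

Equilibrium: 324 - 6P = -160 + 5P gives P* = 44, Q* = 60.
Demand choke price: P = 54; supply starts at P = 32.
CS = ½(54 − 44)(60) = 300; PS = ½(44 − 32)(60) = 360.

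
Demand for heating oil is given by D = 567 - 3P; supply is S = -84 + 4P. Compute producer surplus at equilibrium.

Equilibrium: 567 - 3P = -84 + 4P gives P* = 93, Q* = 288.
Supply starts at P = 21 (where S = 0).
PS = ½(93 − 21)(288) = 10368.

Producer surplus = 10368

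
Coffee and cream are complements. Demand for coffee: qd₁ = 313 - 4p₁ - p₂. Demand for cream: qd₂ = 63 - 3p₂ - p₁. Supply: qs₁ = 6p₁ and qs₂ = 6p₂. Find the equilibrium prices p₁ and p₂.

p₁ = 2754/89, p₂ = 317/89

Market 1: 313 - 4p₁ - p₂ = 6p₁ → 10p₁ + p₂ = 313.
Market 2: 9p₂ + p₁ = 63.
Eliminating p₂: 9×(1) − 1×(2) gives 89p₁ = 2754, so p₁ = 2754/89.
Back-substitute into (2): p₂ = (63 − 1×2754/89) / 9 = 317/89.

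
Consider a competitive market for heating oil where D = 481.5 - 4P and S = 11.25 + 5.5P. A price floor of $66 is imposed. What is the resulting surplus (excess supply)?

Equilibrium price would be P* = 49.5, so the floor at 66 binds.
At P = 66: D = 217.5, S = 374.25.
Surplus = 374.25 − 217.5 = 156.75.

Surplus = 156.75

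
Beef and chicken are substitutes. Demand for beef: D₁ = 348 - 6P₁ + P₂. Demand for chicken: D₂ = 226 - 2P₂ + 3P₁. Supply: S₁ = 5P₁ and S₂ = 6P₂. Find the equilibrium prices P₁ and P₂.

P₁ = 602/17, P₂ = 706/17

Market 1: 348 - 6P₁ + P₂ = 5P₁ → 11P₁ - P₂ = 348.
Market 2: 8P₂ - 3P₁ = 226.
Eliminating P₂: 8×(1) + 1×(2) gives 85P₁ = 3010, so P₁ = 602/17.
Back-substitute into (2): P₂ = (226 + 3×602/17) / 8 = 706/17.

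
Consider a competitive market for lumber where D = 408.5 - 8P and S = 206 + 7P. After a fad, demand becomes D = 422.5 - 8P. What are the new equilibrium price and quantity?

Original equilibrium: P* = 13.5, Q* = 300.5.
New equilibrium: 422.5 - 8P = 206 + 7P, so 216.5 = 15P and P' = 433/30; Q' = 422.5 − 8(433/30) = 9211/30.

P' = 433/30, Q' = 9211/30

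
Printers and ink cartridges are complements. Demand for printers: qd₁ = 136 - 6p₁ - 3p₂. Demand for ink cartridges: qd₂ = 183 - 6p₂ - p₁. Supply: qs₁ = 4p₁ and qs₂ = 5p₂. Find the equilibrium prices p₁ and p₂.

p₁ = 947/107, p₂ = 1694/107

Market 1: 136 - 6p₁ - 3p₂ = 4p₁ → 10p₁ + 3p₂ = 136.
Market 2: 11p₂ + p₁ = 183.
Eliminating p₂: 11×(1) − 3×(2) gives 107p₁ = 947, so p₁ = 947/107.
Back-substitute into (2): p₂ = (183 − 1×947/107) / 11 = 1694/107.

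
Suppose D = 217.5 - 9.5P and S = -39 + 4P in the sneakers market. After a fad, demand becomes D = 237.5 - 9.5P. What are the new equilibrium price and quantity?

Original equilibrium: P* = 19, Q* = 37.
New equilibrium: 237.5 - 9.5P = -39 + 4P, so 276.5 = 13.5P and P' = 553/27; Q' = 237.5 − 9.5(553/27) = 1159/27.

P' = 553/27, Q' = 1159/27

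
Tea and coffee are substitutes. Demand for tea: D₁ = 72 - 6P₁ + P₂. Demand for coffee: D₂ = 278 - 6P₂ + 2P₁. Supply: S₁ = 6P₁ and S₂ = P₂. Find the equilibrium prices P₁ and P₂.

P₁ = 391/41, P₂ = 1740/41

Market 1: 72 - 6P₁ + P₂ = 6P₁ → 12P₁ - P₂ = 72.
Market 2: 7P₂ - 2P₁ = 278.
Eliminating P₂: 7×(1) + 1×(2) gives 82P₁ = 782, so P₁ = 391/41.
Back-substitute into (2): P₂ = (278 + 2×391/41) / 7 = 1740/41.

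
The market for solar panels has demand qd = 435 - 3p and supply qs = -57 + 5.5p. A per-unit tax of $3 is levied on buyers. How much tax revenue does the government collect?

Pre-tax equilibrium: p* = 984/17, q* = 4443/17.
Tax on buyers shifts demand to qd = 435 − 3(p + 3) = 426 - 3p.
426 - 3p = -57 + 5.5p gives seller price ps = 966/17; buyers pay pb = 966/17 + 3 = 1017/17.
New quantity: q = 435 − 3(1017/17) = 4344/17.
Revenue = 3 × 4344/17 = 13032/17.

Tax revenue = 13032/17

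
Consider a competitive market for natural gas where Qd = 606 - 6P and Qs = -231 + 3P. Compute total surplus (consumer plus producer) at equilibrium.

Equilibrium: 606 - 6P = -231 + 3P gives P* = 93, Q* = 48.
Demand choke price: P = 101; supply starts at P = 77.
CS = ½(101 − 93)(48) = 192; PS = ½(93 − 77)(48) = 384.

Total surplus = 576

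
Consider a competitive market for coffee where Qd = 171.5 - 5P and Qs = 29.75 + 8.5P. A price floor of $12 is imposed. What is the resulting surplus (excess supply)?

Equilibrium price would be P* = 10.5, so the floor at 12 binds.
At P = 12: Qd = 111.5, Qs = 131.75.
Surplus = 131.75 − 111.5 = 20.25.

Surplus = 20.25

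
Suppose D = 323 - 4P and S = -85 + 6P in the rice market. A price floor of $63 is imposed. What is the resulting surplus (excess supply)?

Equilibrium price would be P* = 40.8, so the floor at 63 binds.
At P = 63: D = 71, S = 293.
Surplus = 293 − 71 = 222.

Surplus = 222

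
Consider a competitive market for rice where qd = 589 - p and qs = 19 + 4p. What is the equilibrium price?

Set qd = qs: 589 - p = 19 + 4p.
570 = 5p, so p* = 114.
q* = 589 − 1(114) = 475.

p* = 114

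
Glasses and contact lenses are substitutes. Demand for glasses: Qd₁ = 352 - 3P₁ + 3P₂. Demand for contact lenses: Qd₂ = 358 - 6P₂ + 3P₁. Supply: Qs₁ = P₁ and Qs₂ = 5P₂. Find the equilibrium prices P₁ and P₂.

P₁ = 4946/35, P₂ = 2488/35

Market 1: 352 - 3P₁ + 3P₂ = P₁ → 4P₁ - 3P₂ = 352.
Market 2: 11P₂ - 3P₁ = 358.
Eliminating P₂: 11×(1) + 3×(2) gives 35P₁ = 4946, so P₁ = 4946/35.
Back-substitute into (2): P₂ = (358 + 3×4946/35) / 11 = 2488/35.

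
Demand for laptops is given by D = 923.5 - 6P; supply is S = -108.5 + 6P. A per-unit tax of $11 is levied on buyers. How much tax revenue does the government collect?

Tax revenue = 4119.5

Pre-tax equilibrium: P* = 86, Q* = 407.5.
Tax on buyers shifts demand to D = 923.5 − 6(P + 11) = 857.5 - 6P.
857.5 - 6P = -108.5 + 6P gives seller price Ps = 80.5; buyers pay Pb = 80.5 + 11 = 91.5.
New quantity: Q = 923.5 − 6(91.5) = 374.5.
Revenue = 11 × 374.5 = 4119.5.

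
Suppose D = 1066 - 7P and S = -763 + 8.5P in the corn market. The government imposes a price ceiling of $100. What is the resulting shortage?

Shortage = 279

Equilibrium price would be P* = 118, so the ceiling at 100 binds.
At P = 100: D = 1066 − 7(100) = 366, S = -763 + 8.5(100) = 87.
Shortage = 366 − 87 = 279.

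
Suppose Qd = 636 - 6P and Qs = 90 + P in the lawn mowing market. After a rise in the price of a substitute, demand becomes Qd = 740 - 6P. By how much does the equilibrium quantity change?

ΔQ = 104/7

Original equilibrium: P* = 78, Q* = 168.
New equilibrium: 740 - 6P = 90 + P, so 650 = 7P and P' = 650/7; Q' = 740 − 6(650/7) = 1280/7.
Change in quantity: 1280/7 − 168 = 104/7.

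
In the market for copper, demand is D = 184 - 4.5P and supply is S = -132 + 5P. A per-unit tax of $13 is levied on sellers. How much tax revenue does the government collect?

Tax revenue = 871/19

Pre-tax equilibrium: P* = 632/19, Q* = 652/19.
Tax on sellers shifts supply to S = -132 + 5(P − 13) = -197 + 5P.
184 - 4.5P = -197 + 5P gives buyer price Pb = 762/19; sellers receive Ps = 762/19 − 13 = 515/19.
New quantity: Q = 184 − 4.5(762/19) = 67/19.
Revenue = 13 × 67/19 = 871/19.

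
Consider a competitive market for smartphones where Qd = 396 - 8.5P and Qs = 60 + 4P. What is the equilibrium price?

P* = 26.88

Set Qd = Qs: 396 - 8.5P = 60 + 4P.
336 = 12.5P, so P* = 26.88.
Q* = 396 − 8.5(26.88) = 167.52.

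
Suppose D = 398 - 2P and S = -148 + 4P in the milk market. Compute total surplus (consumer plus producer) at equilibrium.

Total surplus = 17496

Equilibrium: 398 - 2P = -148 + 4P gives P* = 91, Q* = 216.
Demand choke price: P = 199; supply starts at P = 37.
CS = ½(199 − 91)(216) = 11664; PS = ½(91 − 37)(216) = 5832.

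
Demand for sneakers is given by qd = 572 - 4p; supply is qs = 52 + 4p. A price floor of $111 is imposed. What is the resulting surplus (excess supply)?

Surplus = 368

Equilibrium price would be p* = 65, so the floor at 111 binds.
At p = 111: qd = 128, qs = 496.
Surplus = 496 − 128 = 368.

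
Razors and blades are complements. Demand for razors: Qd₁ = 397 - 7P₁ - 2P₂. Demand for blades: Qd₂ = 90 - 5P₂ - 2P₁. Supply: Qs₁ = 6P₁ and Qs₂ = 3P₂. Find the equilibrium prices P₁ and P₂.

Market 1: 397 - 7P₁ - 2P₂ = 6P₁ → 13P₁ + 2P₂ = 397.
Market 2: 8P₂ + 2P₁ = 90.
Eliminating P₂: 8×(1) − 2×(2) gives 100P₁ = 2996, so P₁ = 29.96.
Back-substitute into (2): P₂ = (90 − 2×29.96) / 8 = 3.76.

P₁ = 29.96, P₂ = 3.76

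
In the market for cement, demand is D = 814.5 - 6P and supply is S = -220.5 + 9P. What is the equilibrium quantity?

Set D = S: 814.5 - 6P = -220.5 + 9P.
1035 = 15P, so P* = 69.
Q* = 814.5 − 6(69) = 400.5.

Q* = 400.5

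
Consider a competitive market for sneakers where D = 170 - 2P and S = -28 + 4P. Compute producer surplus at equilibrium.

Equilibrium: 170 - 2P = -28 + 4P gives P* = 33, Q* = 104.
Supply starts at P = 7 (where S = 0).
PS = ½(33 − 7)(104) = 1352.

Producer surplus = 1352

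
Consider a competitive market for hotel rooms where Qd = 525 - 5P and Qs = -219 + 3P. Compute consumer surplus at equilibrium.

Consumer surplus = 360

Equilibrium: 525 - 5P = -219 + 3P gives P* = 93, Q* = 60.
Demand choke price (Qd = 0): P = 105.
CS = ½(105 − 93)(60) = 360.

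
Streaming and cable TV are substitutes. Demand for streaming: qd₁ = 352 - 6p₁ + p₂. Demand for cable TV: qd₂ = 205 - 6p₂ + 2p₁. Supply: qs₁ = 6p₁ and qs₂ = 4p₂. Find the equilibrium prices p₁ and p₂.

Market 1: 352 - 6p₁ + p₂ = 6p₁ → 12p₁ - p₂ = 352.
Market 2: 10p₂ - 2p₁ = 205.
Eliminating p₂: 10×(1) + 1×(2) gives 118p₁ = 3725, so p₁ = 3725/118.
Back-substitute into (2): p₂ = (205 + 2×3725/118) / 10 = 1582/59.

p₁ = 3725/118, p₂ = 1582/59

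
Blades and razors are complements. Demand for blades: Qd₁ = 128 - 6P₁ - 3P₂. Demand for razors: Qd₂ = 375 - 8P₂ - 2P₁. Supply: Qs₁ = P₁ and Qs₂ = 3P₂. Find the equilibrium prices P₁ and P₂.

Market 1: 128 - 6P₁ - 3P₂ = P₁ → 7P₁ + 3P₂ = 128.
Market 2: 11P₂ + 2P₁ = 375.
Eliminating P₂: 11×(1) − 3×(2) gives 71P₁ = 283, so P₁ = 283/71.
Back-substitute into (2): P₂ = (375 − 2×283/71) / 11 = 2369/71.

P₁ = 283/71, P₂ = 2369/71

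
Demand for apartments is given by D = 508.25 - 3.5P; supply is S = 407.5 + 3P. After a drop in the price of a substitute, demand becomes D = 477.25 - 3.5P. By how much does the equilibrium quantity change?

ΔQ = -186/13

Original equilibrium: P* = 15.5, Q* = 454.
New equilibrium: 477.25 - 3.5P = 407.5 + 3P, so 69.75 = 6.5P and P' = 279/26; Q' = 477.25 − 3.5(279/26) = 5716/13.
Change in quantity: 5716/13 − 454 = -186/13.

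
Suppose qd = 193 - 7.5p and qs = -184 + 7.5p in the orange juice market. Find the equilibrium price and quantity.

Set qd = qs: 193 - 7.5p = -184 + 7.5p.
377 = 15p, so p* = 377/15.
q* = 193 − 7.5(377/15) = 4.5.

p* = 377/15, q* = 4.5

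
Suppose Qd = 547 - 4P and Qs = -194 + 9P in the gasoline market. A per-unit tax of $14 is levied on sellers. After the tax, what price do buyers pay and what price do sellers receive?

Buyers pay 867/13, sellers receive 685/13

Pre-tax equilibrium: P* = 57, Q* = 319.
Tax on sellers shifts supply to Qs = -194 + 9(P − 14) = -320 + 9P.
547 - 4P = -320 + 9P gives buyer price Pb = 867/13; sellers receive Ps = 867/13 − 14 = 685/13.
New quantity: Q = 547 − 4(867/13) = 3643/13.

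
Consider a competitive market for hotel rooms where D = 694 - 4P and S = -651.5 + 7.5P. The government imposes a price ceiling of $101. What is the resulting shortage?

Equilibrium price would be P* = 117, so the ceiling at 101 binds.
At P = 101: D = 694 − 4(101) = 290, S = -651.5 + 7.5(101) = 106.
Shortage = 290 − 106 = 184.

Shortage = 184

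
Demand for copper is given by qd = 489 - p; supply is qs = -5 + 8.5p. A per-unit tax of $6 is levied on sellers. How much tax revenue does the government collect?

Pre-tax equilibrium: p* = 52, q* = 437.
Tax on sellers shifts supply to qs = -5 + 8.5(p − 6) = -56 + 8.5p.
489 - p = -56 + 8.5p gives buyer price pb = 1090/19; sellers receive ps = 1090/19 − 6 = 976/19.
New quantity: q = 489 − 1(1090/19) = 8201/19.
Revenue = 6 × 8201/19 = 49206/19.

Tax revenue = 49206/19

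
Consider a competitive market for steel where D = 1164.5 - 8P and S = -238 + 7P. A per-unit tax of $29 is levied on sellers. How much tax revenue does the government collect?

Tax revenue = 268163/30

Pre-tax equilibrium: P* = 93.5, Q* = 416.5.
Tax on sellers shifts supply to S = -238 + 7(P − 29) = -441 + 7P.
1164.5 - 8P = -441 + 7P gives buyer price Pb = 3211/30; sellers receive Ps = 3211/30 − 29 = 2341/30.
New quantity: Q = 1164.5 − 8(3211/30) = 9247/30.
Revenue = 29 × 9247/30 = 268163/30.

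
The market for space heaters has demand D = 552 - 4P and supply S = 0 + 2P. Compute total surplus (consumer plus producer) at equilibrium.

Equilibrium: 552 - 4P = 0 + 2P gives P* = 92, Q* = 184.
Demand choke price: P = 138; supply starts at P = 0.
CS = ½(138 − 92)(184) = 4232; PS = ½(92 − 0)(184) = 8464.

Total surplus = 12696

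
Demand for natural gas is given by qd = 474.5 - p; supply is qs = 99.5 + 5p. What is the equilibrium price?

p* = 62.5

Set qd = qs: 474.5 - p = 99.5 + 5p.
375 = 6p, so p* = 62.5.
q* = 474.5 − 1(62.5) = 412.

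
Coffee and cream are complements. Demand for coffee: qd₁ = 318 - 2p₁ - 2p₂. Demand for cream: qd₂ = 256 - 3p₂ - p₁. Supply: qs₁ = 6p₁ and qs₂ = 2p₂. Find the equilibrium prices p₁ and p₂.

Market 1: 318 - 2p₁ - 2p₂ = 6p₁ → 8p₁ + 2p₂ = 318.
Market 2: 5p₂ + p₁ = 256.
Eliminating p₂: 5×(1) − 2×(2) gives 38p₁ = 1078, so p₁ = 539/19.
Back-substitute into (2): p₂ = (256 − 1×539/19) / 5 = 865/19.

p₁ = 539/19, p₂ = 865/19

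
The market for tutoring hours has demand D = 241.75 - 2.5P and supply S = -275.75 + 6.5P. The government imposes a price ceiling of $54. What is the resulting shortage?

Equilibrium price would be P* = 57.5, so the ceiling at 54 binds.
At P = 54: D = 241.75 − 2.5(54) = 106.75, S = -275.75 + 6.5(54) = 75.25.
Shortage = 106.75 − 75.25 = 31.5.

Shortage = 31.5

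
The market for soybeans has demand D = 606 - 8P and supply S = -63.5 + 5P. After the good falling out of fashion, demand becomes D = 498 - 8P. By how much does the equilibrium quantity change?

Original equilibrium: P* = 51.5, Q* = 194.
New equilibrium: 498 - 8P = -63.5 + 5P, so 561.5 = 13P and P' = 1123/26; Q' = 498 − 8(1123/26) = 1982/13.
Change in quantity: 1982/13 − 194 = -540/13.

ΔQ = -540/13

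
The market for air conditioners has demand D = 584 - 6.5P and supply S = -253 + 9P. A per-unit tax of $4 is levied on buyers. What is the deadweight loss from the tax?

Deadweight loss = 936/31

Pre-tax equilibrium: P* = 54, Q* = 233.
Tax on buyers shifts demand to D = 584 − 6.5(P + 4) = 558 - 6.5P.
558 - 6.5P = -253 + 9P gives seller price Ps = 1622/31; buyers pay Pb = 1622/31 + 4 = 1746/31.
New quantity: Q = 584 − 6.5(1746/31) = 6755/31.
DWL = ½ × 4 × (233 − 6755/31) = 936/31.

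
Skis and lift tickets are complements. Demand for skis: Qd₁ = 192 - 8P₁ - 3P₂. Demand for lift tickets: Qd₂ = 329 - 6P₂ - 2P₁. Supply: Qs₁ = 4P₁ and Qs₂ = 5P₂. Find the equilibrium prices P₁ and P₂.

Market 1: 192 - 8P₁ - 3P₂ = 4P₁ → 12P₁ + 3P₂ = 192.
Market 2: 11P₂ + 2P₁ = 329.
Eliminating P₂: 11×(1) − 3×(2) gives 126P₁ = 1125, so P₁ = 125/14.
Back-substitute into (2): P₂ = (329 − 2×125/14) / 11 = 198/7.

P₁ = 125/14, P₂ = 198/7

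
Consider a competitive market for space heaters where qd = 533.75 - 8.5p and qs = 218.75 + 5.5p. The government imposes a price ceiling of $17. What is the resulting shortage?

Shortage = 77

Equilibrium price would be p* = 22.5, so the ceiling at 17 binds.
At p = 17: qd = 533.75 − 8.5(17) = 389.25, qs = 218.75 + 5.5(17) = 312.25.
Shortage = 389.25 − 312.25 = 77.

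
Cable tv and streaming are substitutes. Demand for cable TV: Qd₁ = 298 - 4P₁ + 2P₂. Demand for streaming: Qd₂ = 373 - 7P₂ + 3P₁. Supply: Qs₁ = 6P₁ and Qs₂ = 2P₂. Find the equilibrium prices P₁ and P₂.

Market 1: 298 - 4P₁ + 2P₂ = 6P₁ → 10P₁ - 2P₂ = 298.
Market 2: 9P₂ - 3P₁ = 373.
Eliminating P₂: 9×(1) + 2×(2) gives 84P₁ = 3428, so P₁ = 857/21.
Back-substitute into (2): P₂ = (373 + 3×857/21) / 9 = 1156/21.

P₁ = 857/21, P₂ = 1156/21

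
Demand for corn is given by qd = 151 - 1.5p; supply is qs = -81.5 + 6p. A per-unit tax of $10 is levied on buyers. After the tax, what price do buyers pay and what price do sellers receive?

Buyers pay $39, sellers receive $29

Pre-tax equilibrium: p* = 31, q* = 104.5.
Tax on buyers shifts demand to qd = 151 − 1.5(p + 10) = 136 - 1.5p.
136 - 1.5p = -81.5 + 6p gives seller price ps = 29; buyers pay pb = 29 + 10 = 39.
New quantity: q = 151 − 1.5(39) = 92.5.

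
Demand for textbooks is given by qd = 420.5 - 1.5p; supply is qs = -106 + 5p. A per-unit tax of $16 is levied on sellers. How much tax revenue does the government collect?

Pre-tax equilibrium: p* = 81, q* = 299.
Tax on sellers shifts supply to qs = -106 + 5(p − 16) = -186 + 5p.
420.5 - 1.5p = -186 + 5p gives buyer price pb = 1213/13; sellers receive ps = 1213/13 − 16 = 1005/13.
New quantity: q = 420.5 − 1.5(1213/13) = 3647/13.
Revenue = 16 × 3647/13 = 58352/13.

Tax revenue = 58352/13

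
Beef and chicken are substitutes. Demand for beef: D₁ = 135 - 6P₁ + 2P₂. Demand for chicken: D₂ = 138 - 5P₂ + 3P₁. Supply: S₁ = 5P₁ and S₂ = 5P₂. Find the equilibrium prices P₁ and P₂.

Market 1: 135 - 6P₁ + 2P₂ = 5P₁ → 11P₁ - 2P₂ = 135.
Market 2: 10P₂ - 3P₁ = 138.
Eliminating P₂: 10×(1) + 2×(2) gives 104P₁ = 1626, so P₁ = 813/52.
Back-substitute into (2): P₂ = (138 + 3×813/52) / 10 = 1923/104.

P₁ = 813/52, P₂ = 1923/104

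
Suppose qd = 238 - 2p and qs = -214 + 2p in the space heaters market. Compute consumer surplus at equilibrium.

Equilibrium: 238 - 2p = -214 + 2p gives p* = 113, q* = 12.
Demand choke price (qd = 0): p = 119.
CS = ½(119 − 113)(12) = 36.

Consumer surplus = 36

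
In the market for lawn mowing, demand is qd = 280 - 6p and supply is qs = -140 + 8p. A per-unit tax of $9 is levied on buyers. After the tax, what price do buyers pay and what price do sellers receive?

Buyers pay 246/7, sellers receive 183/7

Pre-tax equilibrium: p* = 30, q* = 100.
Tax on buyers shifts demand to qd = 280 − 6(p + 9) = 226 - 6p.
226 - 6p = -140 + 8p gives seller price ps = 183/7; buyers pay pb = 183/7 + 9 = 246/7.
New quantity: q = 280 − 6(246/7) = 484/7.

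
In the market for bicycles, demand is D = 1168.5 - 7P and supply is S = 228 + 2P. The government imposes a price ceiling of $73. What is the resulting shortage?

Equilibrium price would be P* = 104.5, so the ceiling at 73 binds.
At P = 73: D = 1168.5 − 7(73) = 657.5, S = 228 + 2(73) = 374.
Shortage = 657.5 − 374 = 283.5.

Shortage = 283.5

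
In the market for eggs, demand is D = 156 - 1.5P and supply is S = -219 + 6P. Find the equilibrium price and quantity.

Set D = S: 156 - 1.5P = -219 + 6P.
375 = 7.5P, so P* = 50.
Q* = 156 − 1.5(50) = 81.

P* = 50, Q* = 81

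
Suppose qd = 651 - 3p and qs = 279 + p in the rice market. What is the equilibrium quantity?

Set qd = qs: 651 - 3p = 279 + p.
372 = 4p, so p* = 93.
q* = 651 − 3(93) = 372.

q* = 372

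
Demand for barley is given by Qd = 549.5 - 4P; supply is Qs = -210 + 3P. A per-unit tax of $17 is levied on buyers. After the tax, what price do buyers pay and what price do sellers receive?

Pre-tax equilibrium: P* = 108.5, Q* = 115.5.
Tax on buyers shifts demand to Qd = 549.5 − 4(P + 17) = 481.5 - 4P.
481.5 - 4P = -210 + 3P gives seller price Ps = 1383/14; buyers pay Pb = 1383/14 + 17 = 1621/14.
New quantity: Q = 549.5 − 4(1621/14) = 1209/14.

Buyers pay 1621/14, sellers receive 1383/14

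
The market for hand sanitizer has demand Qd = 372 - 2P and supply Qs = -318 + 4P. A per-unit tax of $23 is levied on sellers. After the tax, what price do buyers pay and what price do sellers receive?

Buyers pay 391/3, sellers receive 322/3

Pre-tax equilibrium: P* = 115, Q* = 142.
Tax on sellers shifts supply to Qs = -318 + 4(P − 23) = -410 + 4P.
372 - 2P = -410 + 4P gives buyer price Pb = 391/3; sellers receive Ps = 391/3 − 23 = 322/3.
New quantity: Q = 372 − 2(391/3) = 334/3.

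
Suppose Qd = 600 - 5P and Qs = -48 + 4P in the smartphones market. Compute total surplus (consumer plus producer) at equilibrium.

Equilibrium: 600 - 5P = -48 + 4P gives P* = 72, Q* = 240.
Demand choke price: P = 120; supply starts at P = 12.
CS = ½(120 − 72)(240) = 5760; PS = ½(72 − 12)(240) = 7200.

Total surplus = 12960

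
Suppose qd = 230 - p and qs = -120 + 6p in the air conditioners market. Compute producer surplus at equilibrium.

Producer surplus = 2700

Equilibrium: 230 - p = -120 + 6p gives p* = 50, q* = 180.
Supply starts at p = 20 (where qs = 0).
PS = ½(50 − 20)(180) = 2700.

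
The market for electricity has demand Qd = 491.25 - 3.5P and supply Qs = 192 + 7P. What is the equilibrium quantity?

Q* = 391.5

Set Qd = Qs: 491.25 - 3.5P = 192 + 7P.
299.25 = 10.5P, so P* = 28.5.
Q* = 491.25 − 3.5(28.5) = 391.5.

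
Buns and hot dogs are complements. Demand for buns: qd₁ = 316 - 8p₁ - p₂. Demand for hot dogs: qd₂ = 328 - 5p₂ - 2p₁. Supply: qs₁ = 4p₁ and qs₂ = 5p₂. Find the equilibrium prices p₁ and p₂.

p₁ = 24, p₂ = 28

Market 1: 316 - 8p₁ - p₂ = 4p₁ → 12p₁ + p₂ = 316.
Market 2: 10p₂ + 2p₁ = 328.
Eliminating p₂: 10×(1) − 1×(2) gives 118p₁ = 2832, so p₁ = 24.
Back-substitute into (2): p₂ = (328 − 2×24) / 10 = 28.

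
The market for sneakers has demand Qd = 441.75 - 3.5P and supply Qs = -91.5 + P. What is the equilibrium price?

P* = 118.5

Set Qd = Qs: 441.75 - 3.5P = -91.5 + P.
533.25 = 4.5P, so P* = 118.5.
Q* = 441.75 − 3.5(118.5) = 27.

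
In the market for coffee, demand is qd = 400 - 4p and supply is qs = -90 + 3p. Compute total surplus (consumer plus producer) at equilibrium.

Total surplus = 4200

Equilibrium: 400 - 4p = -90 + 3p gives p* = 70, q* = 120.
Demand choke price: p = 100; supply starts at p = 30.
CS = ½(100 − 70)(120) = 1800; PS = ½(70 − 30)(120) = 2400.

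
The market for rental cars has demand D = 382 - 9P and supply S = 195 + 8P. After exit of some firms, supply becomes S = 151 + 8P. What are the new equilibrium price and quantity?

P' = 231/17, Q' = 4415/17

Original equilibrium: P* = 11, Q* = 283.
New equilibrium: 382 - 9P = 151 + 8P, so 231 = 17P and P' = 231/17; Q' = 382 − 9(231/17) = 4415/17.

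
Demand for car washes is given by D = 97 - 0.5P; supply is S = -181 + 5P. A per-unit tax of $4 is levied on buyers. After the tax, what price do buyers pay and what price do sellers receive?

Pre-tax equilibrium: P* = 556/11, Q* = 789/11.
Tax on buyers shifts demand to D = 97 − 0.5(P + 4) = 95 - 0.5P.
95 - 0.5P = -181 + 5P gives seller price Ps = 552/11; buyers pay Pb = 552/11 + 4 = 596/11.
New quantity: Q = 97 − 0.5(596/11) = 769/11.

Buyers pay 596/11, sellers receive 552/11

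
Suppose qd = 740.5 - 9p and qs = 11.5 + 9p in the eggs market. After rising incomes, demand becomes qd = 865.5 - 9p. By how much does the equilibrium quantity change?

Δq = 62.5

Original equilibrium: p* = 40.5, q* = 376.
New equilibrium: 865.5 - 9p = 11.5 + 9p, so 854 = 18p and p' = 427/9; q' = 865.5 − 9(427/9) = 438.5.
Change in quantity: 438.5 − 376 = 62.5.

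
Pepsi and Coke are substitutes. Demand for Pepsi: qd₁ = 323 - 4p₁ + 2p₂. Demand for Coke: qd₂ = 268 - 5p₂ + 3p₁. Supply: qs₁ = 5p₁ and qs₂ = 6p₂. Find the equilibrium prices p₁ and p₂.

p₁ = 1363/31, p₂ = 1127/31

Market 1: 323 - 4p₁ + 2p₂ = 5p₁ → 9p₁ - 2p₂ = 323.
Market 2: 11p₂ - 3p₁ = 268.
Eliminating p₂: 11×(1) + 2×(2) gives 93p₁ = 4089, so p₁ = 1363/31.
Back-substitute into (2): p₂ = (268 + 3×1363/31) / 11 = 1127/31.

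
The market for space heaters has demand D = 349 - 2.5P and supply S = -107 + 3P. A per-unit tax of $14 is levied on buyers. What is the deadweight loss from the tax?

Deadweight loss = 1470/11

Pre-tax equilibrium: P* = 912/11, Q* = 1559/11.
Tax on buyers shifts demand to D = 349 − 2.5(P + 14) = 314 - 2.5P.
314 - 2.5P = -107 + 3P gives seller price Ps = 842/11; buyers pay Pb = 842/11 + 14 = 996/11.
New quantity: Q = 349 − 2.5(996/11) = 1349/11.
DWL = ½ × 14 × (1559/11 − 1349/11) = 1470/11.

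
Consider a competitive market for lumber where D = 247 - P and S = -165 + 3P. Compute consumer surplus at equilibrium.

Consumer surplus = 10368

Equilibrium: 247 - P = -165 + 3P gives P* = 103, Q* = 144.
Demand choke price (D = 0): P = 247.
CS = ½(247 − 103)(144) = 10368.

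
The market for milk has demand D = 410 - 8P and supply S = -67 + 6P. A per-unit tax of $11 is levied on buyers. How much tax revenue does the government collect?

Pre-tax equilibrium: P* = 477/14, Q* = 962/7.
Tax on buyers shifts demand to D = 410 − 8(P + 11) = 322 - 8P.
322 - 8P = -67 + 6P gives seller price Ps = 389/14; buyers pay Pb = 389/14 + 11 = 543/14.
New quantity: Q = 410 − 8(543/14) = 698/7.
Revenue = 11 × 698/7 = 7678/7.

Tax revenue = 7678/7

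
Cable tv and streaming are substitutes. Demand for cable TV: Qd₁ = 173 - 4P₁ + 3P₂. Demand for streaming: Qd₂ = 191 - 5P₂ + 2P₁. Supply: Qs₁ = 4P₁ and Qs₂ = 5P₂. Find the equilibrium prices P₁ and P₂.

P₁ = 2303/74, P₂ = 937/37

Market 1: 173 - 4P₁ + 3P₂ = 4P₁ → 8P₁ - 3P₂ = 173.
Market 2: 10P₂ - 2P₁ = 191.
Eliminating P₂: 10×(1) + 3×(2) gives 74P₁ = 2303, so P₁ = 2303/74.
Back-substitute into (2): P₂ = (191 + 2×2303/74) / 10 = 937/37.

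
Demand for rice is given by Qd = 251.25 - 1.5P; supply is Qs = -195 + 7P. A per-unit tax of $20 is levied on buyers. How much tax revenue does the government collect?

Pre-tax equilibrium: P* = 52.5, Q* = 172.5.
Tax on buyers shifts demand to Qd = 251.25 − 1.5(P + 20) = 221.25 - 1.5P.
221.25 - 1.5P = -195 + 7P gives seller price Ps = 1665/34; buyers pay Pb = 1665/34 + 20 = 2345/34.
New quantity: Q = 251.25 − 1.5(2345/34) = 5025/34.
Revenue = 20 × 5025/34 = 50250/17.

Tax revenue = 50250/17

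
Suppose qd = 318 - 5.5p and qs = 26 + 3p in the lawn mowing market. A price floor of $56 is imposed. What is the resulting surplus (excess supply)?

Equilibrium price would be p* = 584/17, so the floor at 56 binds.
At p = 56: qd = 10, qs = 194.
Surplus = 194 − 10 = 184.

Surplus = 184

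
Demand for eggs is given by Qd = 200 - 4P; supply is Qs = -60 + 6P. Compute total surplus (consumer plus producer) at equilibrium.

Total surplus = 1920

Equilibrium: 200 - 4P = -60 + 6P gives P* = 26, Q* = 96.
Demand choke price: P = 50; supply starts at P = 10.
CS = ½(50 − 26)(96) = 1152; PS = ½(26 − 10)(96) = 768.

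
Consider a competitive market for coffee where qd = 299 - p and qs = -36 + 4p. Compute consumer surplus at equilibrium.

Equilibrium: 299 - p = -36 + 4p gives p* = 67, q* = 232.
Demand choke price (qd = 0): p = 299.
CS = ½(299 − 67)(232) = 26912.

Consumer surplus = 26912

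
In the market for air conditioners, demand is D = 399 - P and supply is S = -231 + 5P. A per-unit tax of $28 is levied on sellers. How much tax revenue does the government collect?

Pre-tax equilibrium: P* = 105, Q* = 294.
Tax on sellers shifts supply to S = -231 + 5(P − 28) = -371 + 5P.
399 - P = -371 + 5P gives buyer price Pb = 385/3; sellers receive Ps = 385/3 − 28 = 301/3.
New quantity: Q = 399 − 1(385/3) = 812/3.
Revenue = 28 × 812/3 = 22736/3.

Tax revenue = 22736/3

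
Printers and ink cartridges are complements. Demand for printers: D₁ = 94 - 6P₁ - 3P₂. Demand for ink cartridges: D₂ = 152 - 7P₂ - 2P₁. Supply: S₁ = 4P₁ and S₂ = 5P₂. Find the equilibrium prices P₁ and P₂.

P₁ = 112/19, P₂ = 222/19

Market 1: 94 - 6P₁ - 3P₂ = 4P₁ → 10P₁ + 3P₂ = 94.
Market 2: 12P₂ + 2P₁ = 152.
Eliminating P₂: 12×(1) − 3×(2) gives 114P₁ = 672, so P₁ = 112/19.
Back-substitute into (2): P₂ = (152 − 2×112/19) / 12 = 222/19.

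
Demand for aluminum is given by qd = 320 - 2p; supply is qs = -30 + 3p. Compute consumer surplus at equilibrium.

Consumer surplus = 8100

Equilibrium: 320 - 2p = -30 + 3p gives p* = 70, q* = 180.
Demand choke price (qd = 0): p = 160.
CS = ½(160 − 70)(180) = 8100.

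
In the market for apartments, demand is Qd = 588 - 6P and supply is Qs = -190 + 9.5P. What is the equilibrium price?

P* = 1556/31

Set Qd = Qs: 588 - 6P = -190 + 9.5P.
778 = 15.5P, so P* = 1556/31.
Q* = 588 − 6(1556/31) = 8892/31.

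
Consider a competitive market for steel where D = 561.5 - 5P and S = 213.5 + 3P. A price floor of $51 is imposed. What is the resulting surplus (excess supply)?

Surplus = 60

Equilibrium price would be P* = 43.5, so the floor at 51 binds.
At P = 51: D = 306.5, S = 366.5.
Surplus = 366.5 − 306.5 = 60.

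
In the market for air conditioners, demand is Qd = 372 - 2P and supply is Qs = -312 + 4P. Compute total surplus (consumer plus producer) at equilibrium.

Total surplus = 7776

Equilibrium: 372 - 2P = -312 + 4P gives P* = 114, Q* = 144.
Demand choke price: P = 186; supply starts at P = 78.
CS = ½(186 − 114)(144) = 5184; PS = ½(114 − 78)(144) = 2592.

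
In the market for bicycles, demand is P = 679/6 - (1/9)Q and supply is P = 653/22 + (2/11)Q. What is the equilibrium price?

P* = 81.5

Set the two price expressions equal: 679/6 - (1/9)Q = 653/22 + (2/11)Q.
2755/33 = (29/99)Q, so Q* = 285.
P* = 679/6 − (1/9)(285) = 81.5.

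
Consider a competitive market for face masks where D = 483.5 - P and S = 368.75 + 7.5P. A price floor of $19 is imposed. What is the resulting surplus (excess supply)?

Equilibrium price would be P* = 13.5, so the floor at 19 binds.
At P = 19: D = 464.5, S = 511.25.
Surplus = 511.25 − 464.5 = 46.75.

Surplus = 46.75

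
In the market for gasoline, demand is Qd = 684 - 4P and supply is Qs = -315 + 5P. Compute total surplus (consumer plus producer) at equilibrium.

Total surplus = 12960

Equilibrium: 684 - 4P = -315 + 5P gives P* = 111, Q* = 240.
Demand choke price: P = 171; supply starts at P = 63.
CS = ½(171 − 111)(240) = 7200; PS = ½(111 − 63)(240) = 5760.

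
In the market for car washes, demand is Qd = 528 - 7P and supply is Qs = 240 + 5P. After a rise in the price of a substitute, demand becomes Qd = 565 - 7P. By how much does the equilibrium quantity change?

ΔQ = 185/12

Original equilibrium: P* = 24, Q* = 360.
New equilibrium: 565 - 7P = 240 + 5P, so 325 = 12P and P' = 325/12; Q' = 565 − 7(325/12) = 4505/12.
Change in quantity: 4505/12 − 360 = 185/12.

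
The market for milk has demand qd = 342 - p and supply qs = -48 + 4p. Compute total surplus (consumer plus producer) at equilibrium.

Total surplus = 43560

Equilibrium: 342 - p = -48 + 4p gives p* = 78, q* = 264.
Demand choke price: p = 342; supply starts at p = 12.
CS = ½(342 − 78)(264) = 34848; PS = ½(78 − 12)(264) = 8712.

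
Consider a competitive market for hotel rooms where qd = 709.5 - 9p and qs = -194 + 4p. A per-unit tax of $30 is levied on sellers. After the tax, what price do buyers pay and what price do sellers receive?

Pre-tax equilibrium: p* = 69.5, q* = 84.
Tax on sellers shifts supply to qs = -194 + 4(p − 30) = -314 + 4p.
709.5 - 9p = -314 + 4p gives buyer price pb = 2047/26; sellers receive ps = 2047/26 − 30 = 1267/26.
New quantity: q = 709.5 − 9(2047/26) = 12/13.

Buyers pay 2047/26, sellers receive 1267/26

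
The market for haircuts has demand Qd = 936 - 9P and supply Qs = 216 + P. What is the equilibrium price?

P* = 72

Set Qd = Qs: 936 - 9P = 216 + P.
720 = 10P, so P* = 72.
Q* = 936 − 9(72) = 288.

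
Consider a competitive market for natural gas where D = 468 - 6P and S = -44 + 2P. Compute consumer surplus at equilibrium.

Consumer surplus = 588

Equilibrium: 468 - 6P = -44 + 2P gives P* = 64, Q* = 84.
Demand choke price (D = 0): P = 78.
CS = ½(78 − 64)(84) = 588.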